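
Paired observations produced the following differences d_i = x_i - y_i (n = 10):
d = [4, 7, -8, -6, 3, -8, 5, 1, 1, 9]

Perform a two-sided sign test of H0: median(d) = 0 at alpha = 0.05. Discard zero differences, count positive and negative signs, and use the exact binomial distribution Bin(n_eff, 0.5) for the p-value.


Step 1: Discard zero differences. Original n = 10; n_eff = number of nonzero differences = 10.
Nonzero differences (with sign): +4, +7, -8, -6, +3, -8, +5, +1, +1, +9
Step 2: Count signs: positive = 7, negative = 3.
Step 3: Under H0: P(positive) = 0.5, so the number of positives S ~ Bin(10, 0.5).
Step 4: Two-sided exact p-value = sum of Bin(10,0.5) probabilities at or below the observed probability = 0.343750.
Step 5: alpha = 0.05. fail to reject H0.

n_eff = 10, pos = 7, neg = 3, p = 0.343750, fail to reject H0.


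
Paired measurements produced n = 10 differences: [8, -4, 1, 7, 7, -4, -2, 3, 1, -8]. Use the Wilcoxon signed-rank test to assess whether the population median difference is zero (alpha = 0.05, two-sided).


Step 1: Drop any zero differences (none here) and take |d_i|.
|d| = [8, 4, 1, 7, 7, 4, 2, 3, 1, 8]
Step 2: Midrank |d_i| (ties get averaged ranks).
ranks: |8|->9.5, |4|->5.5, |1|->1.5, |7|->7.5, |7|->7.5, |4|->5.5, |2|->3, |3|->4, |1|->1.5, |8|->9.5
Step 3: Attach original signs; sum ranks with positive sign and with negative sign.
W+ = 9.5 + 1.5 + 7.5 + 7.5 + 4 + 1.5 = 31.5
W- = 5.5 + 5.5 + 3 + 9.5 = 23.5
(Check: W+ + W- = 55 should equal n(n+1)/2 = 55.)
Step 4: Test statistic W = min(W+, W-) = 23.5.
Step 5: Ties in |d|, so use the tie-corrected normal approximation.
        E[W] = n(n+1)/4 = 10*11/4 = 27.5.
        Tie groups: |d|=1 (t=2), |d|=4 (t=2), |d|=7 (t=2), |d|=8 (t=2); sum(t^3 - t) = 24.
        Var[W] = n(n+1)(2n+1)/24 - sum(t^3-t)/48 = 2310/24 - 24/48 = 95.75.
        z = (W - E[W]) / sqrt(Var[W]) = (23.5 - 27.5) / 9.7852 = -0.4088.
        Two-sided p = 2*Phi(z) = 0.682700.
Step 6: alpha = 0.05. fail to reject H0.

W+ = 31.5, W- = 23.5, W = min = 23.5, p = 0.682700, fail to reject H0.


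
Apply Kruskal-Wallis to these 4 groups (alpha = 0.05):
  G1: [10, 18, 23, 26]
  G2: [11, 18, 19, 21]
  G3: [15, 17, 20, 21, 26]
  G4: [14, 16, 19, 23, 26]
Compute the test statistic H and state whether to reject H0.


Step 1: Combine all N = 18 observations and assign midranks.
sorted (value, group, rank): (10,G1,1), (11,G2,2), (14,G4,3), (15,G3,4), (16,G4,5), (17,G3,6), (18,G1,7.5), (18,G2,7.5), (19,G2,9.5), (19,G4,9.5), (20,G3,11), (21,G2,12.5), (21,G3,12.5), (23,G1,14.5), (23,G4,14.5), (26,G1,17), (26,G3,17), (26,G4,17)
Step 2: Sum ranks within each group.
R_1 = 40 (n_1 = 4)
R_2 = 31.5 (n_2 = 4)
R_3 = 50.5 (n_3 = 5)
R_4 = 49 (n_4 = 5)
Step 3: H = 12/(N(N+1)) * sum(R_i^2/n_i) - 3(N+1)
     = 12/(18*19) * (40^2/4 + 31.5^2/4 + 50.5^2/5 + 49^2/5) - 3*19
     = 0.035088 * 1638.31 - 57
     = 0.484649.
Step 4: Ties present; correction factor C = 1 - 48/(18^3 - 18) = 0.991744. Corrected H = 0.484649 / 0.991744 = 0.488684.
Step 5: Under H0, H ~ chi^2(3); p-value = 0.921370.
Step 6: alpha = 0.05. fail to reject H0.

H = 0.4887, df = 3, p = 0.921370, fail to reject H0.


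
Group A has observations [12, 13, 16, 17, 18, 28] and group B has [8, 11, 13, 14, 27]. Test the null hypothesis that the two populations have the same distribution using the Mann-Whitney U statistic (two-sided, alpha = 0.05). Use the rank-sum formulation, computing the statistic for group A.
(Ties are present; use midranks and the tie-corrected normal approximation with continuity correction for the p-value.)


Step 1: Combine and sort all 11 observations; assign midranks.
sorted (value, group): (8,Y), (11,Y), (12,X), (13,X), (13,Y), (14,Y), (16,X), (17,X), (18,X), (27,Y), (28,X)
ranks: 8->1, 11->2, 12->3, 13->4.5, 13->4.5, 14->6, 16->7, 17->8, 18->9, 27->10, 28->11
Step 2: Rank sum for X: R1 = 3 + 4.5 + 7 + 8 + 9 + 11 = 42.5.
Step 3: U_X = R1 - n1(n1+1)/2 = 42.5 - 6*7/2 = 42.5 - 21 = 21.5.
       U_Y = n1*n2 - U_X = 30 - 21.5 = 8.5.
Step 4: Ties are present, so use the tie-corrected normal approximation (with continuity correction) for the p-value.
Step 5: p-value = 0.272229; compare to alpha = 0.05. fail to reject H0.

U_X = 21.5, p = 0.272229, fail to reject H0 at alpha = 0.05.


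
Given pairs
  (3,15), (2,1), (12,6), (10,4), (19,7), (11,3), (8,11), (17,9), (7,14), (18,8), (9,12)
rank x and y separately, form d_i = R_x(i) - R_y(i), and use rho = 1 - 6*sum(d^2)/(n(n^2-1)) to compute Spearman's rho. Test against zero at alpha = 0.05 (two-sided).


Step 1: Rank x and y separately (midranks; no ties here).
rank(x): 3->2, 2->1, 12->8, 10->6, 19->11, 11->7, 8->4, 17->9, 7->3, 18->10, 9->5
rank(y): 15->11, 1->1, 6->4, 4->3, 7->5, 3->2, 11->8, 9->7, 14->10, 8->6, 12->9
Step 2: d_i = R_x(i) - R_y(i); compute d_i^2.
  (2-11)^2=81, (1-1)^2=0, (8-4)^2=16, (6-3)^2=9, (11-5)^2=36, (7-2)^2=25, (4-8)^2=16, (9-7)^2=4, (3-10)^2=49, (10-6)^2=16, (5-9)^2=16
sum(d^2) = 268.
Step 3: rho = 1 - 6*268 / (11*(11^2 - 1)) = 1 - 1608/1320 = -0.218182.
Step 4: Under H0, t = rho * sqrt((n-2)/(1-rho^2)) = -0.6707 ~ t(9).
Step 5: Two-sided p-value from the t-distribution with 9 df = 0.519248.
Step 6: alpha = 0.05. fail to reject H0.

rho = -0.2182, p = 0.519248, fail to reject H0 at alpha = 0.05.


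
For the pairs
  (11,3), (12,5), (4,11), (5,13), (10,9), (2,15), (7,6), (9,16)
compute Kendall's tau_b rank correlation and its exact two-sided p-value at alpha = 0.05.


Step 1: Enumerate the 28 unordered pairs (i,j) with i<j and classify each by sign(x_j-x_i) * sign(y_j-y_i).
  (1,2):dx=+1,dy=+2->C; (1,3):dx=-7,dy=+8->D; (1,4):dx=-6,dy=+10->D; (1,5):dx=-1,dy=+6->D
  (1,6):dx=-9,dy=+12->D; (1,7):dx=-4,dy=+3->D; (1,8):dx=-2,dy=+13->D; (2,3):dx=-8,dy=+6->D
  (2,4):dx=-7,dy=+8->D; (2,5):dx=-2,dy=+4->D; (2,6):dx=-10,dy=+10->D; (2,7):dx=-5,dy=+1->D
  (2,8):dx=-3,dy=+11->D; (3,4):dx=+1,dy=+2->C; (3,5):dx=+6,dy=-2->D; (3,6):dx=-2,dy=+4->D
  (3,7):dx=+3,dy=-5->D; (3,8):dx=+5,dy=+5->C; (4,5):dx=+5,dy=-4->D; (4,6):dx=-3,dy=+2->D
  (4,7):dx=+2,dy=-7->D; (4,8):dx=+4,dy=+3->C; (5,6):dx=-8,dy=+6->D; (5,7):dx=-3,dy=-3->C
  (5,8):dx=-1,dy=+7->D; (6,7):dx=+5,dy=-9->D; (6,8):dx=+7,dy=+1->C; (7,8):dx=+2,dy=+10->C
Step 2: C = 7, D = 21, total pairs = 28.
Step 3: tau = (C - D)/(n(n-1)/2) = (7 - 21)/28 = -0.500000.
Step 4: Exact two-sided p-value (enumerate n! = 40320 permutations of y under H0): p = 0.108681.
Step 5: alpha = 0.05. fail to reject H0.

tau_b = -0.5000 (C=7, D=21), p = 0.108681, fail to reject H0.


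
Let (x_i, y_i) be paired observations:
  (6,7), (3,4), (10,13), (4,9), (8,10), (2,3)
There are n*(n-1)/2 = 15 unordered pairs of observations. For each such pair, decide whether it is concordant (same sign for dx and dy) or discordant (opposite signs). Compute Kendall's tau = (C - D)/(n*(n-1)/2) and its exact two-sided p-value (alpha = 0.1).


Step 1: Enumerate the 15 unordered pairs (i,j) with i<j and classify each by sign(x_j-x_i) * sign(y_j-y_i).
  (1,2):dx=-3,dy=-3->C; (1,3):dx=+4,dy=+6->C; (1,4):dx=-2,dy=+2->D; (1,5):dx=+2,dy=+3->C
  (1,6):dx=-4,dy=-4->C; (2,3):dx=+7,dy=+9->C; (2,4):dx=+1,dy=+5->C; (2,5):dx=+5,dy=+6->C
  (2,6):dx=-1,dy=-1->C; (3,4):dx=-6,dy=-4->C; (3,5):dx=-2,dy=-3->C; (3,6):dx=-8,dy=-10->C
  (4,5):dx=+4,dy=+1->C; (4,6):dx=-2,dy=-6->C; (5,6):dx=-6,dy=-7->C
Step 2: C = 14, D = 1, total pairs = 15.
Step 3: tau = (C - D)/(n(n-1)/2) = (14 - 1)/15 = 0.866667.
Step 4: Exact two-sided p-value (enumerate n! = 720 permutations of y under H0): p = 0.016667.
Step 5: alpha = 0.1. reject H0.

tau_b = 0.8667 (C=14, D=1), p = 0.016667, reject H0.


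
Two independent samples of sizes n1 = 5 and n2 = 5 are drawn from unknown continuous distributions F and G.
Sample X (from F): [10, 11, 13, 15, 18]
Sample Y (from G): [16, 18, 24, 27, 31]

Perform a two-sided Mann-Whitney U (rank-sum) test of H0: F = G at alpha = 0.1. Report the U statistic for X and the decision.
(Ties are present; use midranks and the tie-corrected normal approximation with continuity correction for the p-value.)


Step 1: Combine and sort all 10 observations; assign midranks.
sorted (value, group): (10,X), (11,X), (13,X), (15,X), (16,Y), (18,X), (18,Y), (24,Y), (27,Y), (31,Y)
ranks: 10->1, 11->2, 13->3, 15->4, 16->5, 18->6.5, 18->6.5, 24->8, 27->9, 31->10
Step 2: Rank sum for X: R1 = 1 + 2 + 3 + 4 + 6.5 = 16.5.
Step 3: U_X = R1 - n1(n1+1)/2 = 16.5 - 5*6/2 = 16.5 - 15 = 1.5.
       U_Y = n1*n2 - U_X = 25 - 1.5 = 23.5.
Step 4: Ties are present, so use the tie-corrected normal approximation (with continuity correction) for the p-value.
Step 5: p-value = 0.027803; compare to alpha = 0.1. reject H0.

U_X = 1.5, p = 0.027803, reject H0 at alpha = 0.1.


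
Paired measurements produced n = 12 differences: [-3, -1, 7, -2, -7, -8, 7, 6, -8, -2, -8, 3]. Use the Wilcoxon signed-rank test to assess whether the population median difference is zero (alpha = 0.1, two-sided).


Step 1: Drop any zero differences (none here) and take |d_i|.
|d| = [3, 1, 7, 2, 7, 8, 7, 6, 8, 2, 8, 3]
Step 2: Midrank |d_i| (ties get averaged ranks).
ranks: |3|->4.5, |1|->1, |7|->8, |2|->2.5, |7|->8, |8|->11, |7|->8, |6|->6, |8|->11, |2|->2.5, |8|->11, |3|->4.5
Step 3: Attach original signs; sum ranks with positive sign and with negative sign.
W+ = 8 + 8 + 6 + 4.5 = 26.5
W- = 4.5 + 1 + 2.5 + 8 + 11 + 11 + 2.5 + 11 = 51.5
(Check: W+ + W- = 78 should equal n(n+1)/2 = 78.)
Step 4: Test statistic W = min(W+, W-) = 26.5.
Step 5: Ties in |d|, so use the tie-corrected normal approximation.
        E[W] = n(n+1)/4 = 12*13/4 = 39.
        Tie groups: |d|=2 (t=2), |d|=3 (t=2), |d|=7 (t=3), |d|=8 (t=3); sum(t^3 - t) = 60.
        Var[W] = n(n+1)(2n+1)/24 - sum(t^3-t)/48 = 3900/24 - 60/48 = 161.25.
        z = (W - E[W]) / sqrt(Var[W]) = (26.5 - 39) / 12.6984 = -0.9844.
        Two-sided p = 2*Phi(z) = 0.324932.
Step 6: alpha = 0.1. fail to reject H0.

W+ = 26.5, W- = 51.5, W = min = 26.5, p = 0.324932, fail to reject H0.


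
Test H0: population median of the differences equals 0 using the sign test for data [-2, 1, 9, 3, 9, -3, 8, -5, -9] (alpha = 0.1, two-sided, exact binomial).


Step 1: Discard zero differences. Original n = 9; n_eff = number of nonzero differences = 9.
Nonzero differences (with sign): -2, +1, +9, +3, +9, -3, +8, -5, -9
Step 2: Count signs: positive = 5, negative = 4.
Step 3: Under H0: P(positive) = 0.5, so the number of positives S ~ Bin(9, 0.5).
Step 4: Two-sided exact p-value = sum of Bin(9,0.5) probabilities at or below the observed probability = 1.000000.
Step 5: alpha = 0.1. fail to reject H0.

n_eff = 9, pos = 5, neg = 4, p = 1.000000, fail to reject H0.


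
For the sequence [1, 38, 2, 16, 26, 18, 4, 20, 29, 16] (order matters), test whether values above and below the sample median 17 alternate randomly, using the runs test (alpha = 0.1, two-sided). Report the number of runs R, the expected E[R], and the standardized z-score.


Step 1: Compute median = 17; label A = above, B = below.
Labels in order: BABBAABAAB  (n_A = 5, n_B = 5)
Step 2: Count runs R = 7.
Step 3: Under H0 (random ordering), E[R] = 2*n_A*n_B/(n_A+n_B) + 1 = 2*5*5/10 + 1 = 6.0000.
        Var[R] = 2*n_A*n_B*(2*n_A*n_B - n_A - n_B) / ((n_A+n_B)^2 * (n_A+n_B-1)) = 2000/900 = 2.2222.
        SD[R] = 1.4907.
Step 4: Continuity-corrected z = (R - 0.5 - E[R]) / SD[R] = (7 - 0.5 - 6.0000) / 1.4907 = 0.3354.
Step 5: Two-sided p-value via normal approximation = 2*(1 - Phi(|z|)) = 0.737316.
Step 6: alpha = 0.1. fail to reject H0.

R = 7, z = 0.3354, p = 0.737316, fail to reject H0.


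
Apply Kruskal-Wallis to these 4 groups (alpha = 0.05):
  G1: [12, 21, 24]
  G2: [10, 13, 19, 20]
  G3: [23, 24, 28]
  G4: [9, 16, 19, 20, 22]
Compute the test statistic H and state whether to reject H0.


Step 1: Combine all N = 15 observations and assign midranks.
sorted (value, group, rank): (9,G4,1), (10,G2,2), (12,G1,3), (13,G2,4), (16,G4,5), (19,G2,6.5), (19,G4,6.5), (20,G2,8.5), (20,G4,8.5), (21,G1,10), (22,G4,11), (23,G3,12), (24,G1,13.5), (24,G3,13.5), (28,G3,15)
Step 2: Sum ranks within each group.
R_1 = 26.5 (n_1 = 3)
R_2 = 21 (n_2 = 4)
R_3 = 40.5 (n_3 = 3)
R_4 = 32 (n_4 = 5)
Step 3: H = 12/(N(N+1)) * sum(R_i^2/n_i) - 3(N+1)
     = 12/(15*16) * (26.5^2/3 + 21^2/4 + 40.5^2/3 + 32^2/5) - 3*16
     = 0.050000 * 1095.88 - 48
     = 6.794167.
Step 4: Ties present; correction factor C = 1 - 18/(15^3 - 15) = 0.994643. Corrected H = 6.794167 / 0.994643 = 6.830760.
Step 5: Under H0, H ~ chi^2(3); p-value = 0.077492.
Step 6: alpha = 0.05. fail to reject H0.

H = 6.8308, df = 3, p = 0.077492, fail to reject H0.


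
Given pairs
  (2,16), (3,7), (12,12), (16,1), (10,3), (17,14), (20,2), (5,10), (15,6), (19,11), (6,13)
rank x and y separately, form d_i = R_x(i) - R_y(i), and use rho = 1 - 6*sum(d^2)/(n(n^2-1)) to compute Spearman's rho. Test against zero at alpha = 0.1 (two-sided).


Step 1: Rank x and y separately (midranks; no ties here).
rank(x): 2->1, 3->2, 12->6, 16->8, 10->5, 17->9, 20->11, 5->3, 15->7, 19->10, 6->4
rank(y): 16->11, 7->5, 12->8, 1->1, 3->3, 14->10, 2->2, 10->6, 6->4, 11->7, 13->9
Step 2: d_i = R_x(i) - R_y(i); compute d_i^2.
  (1-11)^2=100, (2-5)^2=9, (6-8)^2=4, (8-1)^2=49, (5-3)^2=4, (9-10)^2=1, (11-2)^2=81, (3-6)^2=9, (7-4)^2=9, (10-7)^2=9, (4-9)^2=25
sum(d^2) = 300.
Step 3: rho = 1 - 6*300 / (11*(11^2 - 1)) = 1 - 1800/1320 = -0.363636.
Step 4: Under H0, t = rho * sqrt((n-2)/(1-rho^2)) = -1.1711 ~ t(9).
Step 5: Two-sided p-value from the t-distribution with 9 df = 0.271638.
Step 6: alpha = 0.1. fail to reject H0.

rho = -0.3636, p = 0.271638, fail to reject H0 at alpha = 0.1.


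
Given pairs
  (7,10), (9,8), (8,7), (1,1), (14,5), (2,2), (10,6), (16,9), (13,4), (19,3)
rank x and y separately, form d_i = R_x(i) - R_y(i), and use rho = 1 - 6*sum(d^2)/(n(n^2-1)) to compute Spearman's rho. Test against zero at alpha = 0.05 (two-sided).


Step 1: Rank x and y separately (midranks; no ties here).
rank(x): 7->3, 9->5, 8->4, 1->1, 14->8, 2->2, 10->6, 16->9, 13->7, 19->10
rank(y): 10->10, 8->8, 7->7, 1->1, 5->5, 2->2, 6->6, 9->9, 4->4, 3->3
Step 2: d_i = R_x(i) - R_y(i); compute d_i^2.
  (3-10)^2=49, (5-8)^2=9, (4-7)^2=9, (1-1)^2=0, (8-5)^2=9, (2-2)^2=0, (6-6)^2=0, (9-9)^2=0, (7-4)^2=9, (10-3)^2=49
sum(d^2) = 134.
Step 3: rho = 1 - 6*134 / (10*(10^2 - 1)) = 1 - 804/990 = 0.187879.
Step 4: Under H0, t = rho * sqrt((n-2)/(1-rho^2)) = 0.5410 ~ t(8).
Step 5: Two-sided p-value from the t-distribution with 8 df = 0.603218.
Step 6: alpha = 0.05. fail to reject H0.

rho = 0.1879, p = 0.603218, fail to reject H0 at alpha = 0.05.


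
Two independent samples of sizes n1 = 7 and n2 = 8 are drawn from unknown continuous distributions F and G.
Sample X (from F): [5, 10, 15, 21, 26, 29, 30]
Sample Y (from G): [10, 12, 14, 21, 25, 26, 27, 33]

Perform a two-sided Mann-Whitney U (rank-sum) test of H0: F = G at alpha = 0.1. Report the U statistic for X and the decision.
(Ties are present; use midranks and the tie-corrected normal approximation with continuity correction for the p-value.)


Step 1: Combine and sort all 15 observations; assign midranks.
sorted (value, group): (5,X), (10,X), (10,Y), (12,Y), (14,Y), (15,X), (21,X), (21,Y), (25,Y), (26,X), (26,Y), (27,Y), (29,X), (30,X), (33,Y)
ranks: 5->1, 10->2.5, 10->2.5, 12->4, 14->5, 15->6, 21->7.5, 21->7.5, 25->9, 26->10.5, 26->10.5, 27->12, 29->13, 30->14, 33->15
Step 2: Rank sum for X: R1 = 1 + 2.5 + 6 + 7.5 + 10.5 + 13 + 14 = 54.5.
Step 3: U_X = R1 - n1(n1+1)/2 = 54.5 - 7*8/2 = 54.5 - 28 = 26.5.
       U_Y = n1*n2 - U_X = 56 - 26.5 = 29.5.
Step 4: Ties are present, so use the tie-corrected normal approximation (with continuity correction) for the p-value.
Step 5: p-value = 0.907622; compare to alpha = 0.1. fail to reject H0.

U_X = 26.5, p = 0.907622, fail to reject H0 at alpha = 0.1.


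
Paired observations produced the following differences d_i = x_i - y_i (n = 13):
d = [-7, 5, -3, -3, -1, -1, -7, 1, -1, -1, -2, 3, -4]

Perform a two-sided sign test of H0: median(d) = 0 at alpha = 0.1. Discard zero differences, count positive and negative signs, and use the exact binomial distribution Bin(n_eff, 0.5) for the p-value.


Step 1: Discard zero differences. Original n = 13; n_eff = number of nonzero differences = 13.
Nonzero differences (with sign): -7, +5, -3, -3, -1, -1, -7, +1, -1, -1, -2, +3, -4
Step 2: Count signs: positive = 3, negative = 10.
Step 3: Under H0: P(positive) = 0.5, so the number of positives S ~ Bin(13, 0.5).
Step 4: Two-sided exact p-value = sum of Bin(13,0.5) probabilities at or below the observed probability = 0.092285.
Step 5: alpha = 0.1. reject H0.

n_eff = 13, pos = 3, neg = 10, p = 0.092285, reject H0.


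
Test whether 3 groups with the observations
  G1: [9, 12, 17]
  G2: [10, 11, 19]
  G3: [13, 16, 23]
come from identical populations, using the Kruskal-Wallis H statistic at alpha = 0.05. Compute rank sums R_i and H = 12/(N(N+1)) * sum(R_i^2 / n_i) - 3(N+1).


Step 1: Combine all N = 9 observations and assign midranks.
sorted (value, group, rank): (9,G1,1), (10,G2,2), (11,G2,3), (12,G1,4), (13,G3,5), (16,G3,6), (17,G1,7), (19,G2,8), (23,G3,9)
Step 2: Sum ranks within each group.
R_1 = 12 (n_1 = 3)
R_2 = 13 (n_2 = 3)
R_3 = 20 (n_3 = 3)
Step 3: H = 12/(N(N+1)) * sum(R_i^2/n_i) - 3(N+1)
     = 12/(9*10) * (12^2/3 + 13^2/3 + 20^2/3) - 3*10
     = 0.133333 * 237.667 - 30
     = 1.688889.
Step 4: No ties, so H is used without correction.
Step 5: Under H0, H ~ chi^2(2); p-value = 0.429796.
Step 6: alpha = 0.05. fail to reject H0.

H = 1.6889, df = 2, p = 0.429796, fail to reject H0.


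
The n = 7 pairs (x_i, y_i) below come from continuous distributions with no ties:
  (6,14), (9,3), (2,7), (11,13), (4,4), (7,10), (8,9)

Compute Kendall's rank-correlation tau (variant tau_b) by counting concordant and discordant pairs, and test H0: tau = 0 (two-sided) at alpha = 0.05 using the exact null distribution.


Step 1: Enumerate the 21 unordered pairs (i,j) with i<j and classify each by sign(x_j-x_i) * sign(y_j-y_i).
  (1,2):dx=+3,dy=-11->D; (1,3):dx=-4,dy=-7->C; (1,4):dx=+5,dy=-1->D; (1,5):dx=-2,dy=-10->C
  (1,6):dx=+1,dy=-4->D; (1,7):dx=+2,dy=-5->D; (2,3):dx=-7,dy=+4->D; (2,4):dx=+2,dy=+10->C
  (2,5):dx=-5,dy=+1->D; (2,6):dx=-2,dy=+7->D; (2,7):dx=-1,dy=+6->D; (3,4):dx=+9,dy=+6->C
  (3,5):dx=+2,dy=-3->D; (3,6):dx=+5,dy=+3->C; (3,7):dx=+6,dy=+2->C; (4,5):dx=-7,dy=-9->C
  (4,6):dx=-4,dy=-3->C; (4,7):dx=-3,dy=-4->C; (5,6):dx=+3,dy=+6->C; (5,7):dx=+4,dy=+5->C
  (6,7):dx=+1,dy=-1->D
Step 2: C = 11, D = 10, total pairs = 21.
Step 3: tau = (C - D)/(n(n-1)/2) = (11 - 10)/21 = 0.047619.
Step 4: Exact two-sided p-value (enumerate n! = 5040 permutations of y under H0): p = 1.000000.
Step 5: alpha = 0.05. fail to reject H0.

tau_b = 0.0476 (C=11, D=10), p = 1.000000, fail to reject H0.


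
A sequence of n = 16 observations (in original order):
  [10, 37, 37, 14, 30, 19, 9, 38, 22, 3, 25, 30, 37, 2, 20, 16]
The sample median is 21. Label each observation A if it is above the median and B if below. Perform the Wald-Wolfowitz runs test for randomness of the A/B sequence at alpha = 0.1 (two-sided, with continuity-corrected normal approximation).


Step 1: Compute median = 21; label A = above, B = below.
Labels in order: BAABABBAABAAABBB  (n_A = 8, n_B = 8)
Step 2: Count runs R = 9.
Step 3: Under H0 (random ordering), E[R] = 2*n_A*n_B/(n_A+n_B) + 1 = 2*8*8/16 + 1 = 9.0000.
        Var[R] = 2*n_A*n_B*(2*n_A*n_B - n_A - n_B) / ((n_A+n_B)^2 * (n_A+n_B-1)) = 14336/3840 = 3.7333.
        SD[R] = 1.9322.
Step 4: R = E[R], so z = 0 with no continuity correction.
Step 5: Two-sided p-value via normal approximation = 2*(1 - Phi(|z|)) = 1.000000.
Step 6: alpha = 0.1. fail to reject H0.

R = 9, z = 0.0000, p = 1.000000, fail to reject H0.


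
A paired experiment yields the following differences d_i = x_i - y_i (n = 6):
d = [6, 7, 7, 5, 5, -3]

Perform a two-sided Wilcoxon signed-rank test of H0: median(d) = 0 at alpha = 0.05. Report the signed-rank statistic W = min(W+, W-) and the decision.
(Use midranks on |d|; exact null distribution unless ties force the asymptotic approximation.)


Step 1: Drop any zero differences (none here) and take |d_i|.
|d| = [6, 7, 7, 5, 5, 3]
Step 2: Midrank |d_i| (ties get averaged ranks).
ranks: |6|->4, |7|->5.5, |7|->5.5, |5|->2.5, |5|->2.5, |3|->1
Step 3: Attach original signs; sum ranks with positive sign and with negative sign.
W+ = 4 + 5.5 + 5.5 + 2.5 + 2.5 = 20
W- = 1 = 1
(Check: W+ + W- = 21 should equal n(n+1)/2 = 21.)
Step 4: Test statistic W = min(W+, W-) = 1.
Step 5: Ties in |d|, so use the tie-corrected normal approximation.
        E[W] = n(n+1)/4 = 6*7/4 = 10.5.
        Tie groups: |d|=5 (t=2), |d|=7 (t=2); sum(t^3 - t) = 12.
        Var[W] = n(n+1)(2n+1)/24 - sum(t^3-t)/48 = 546/24 - 12/48 = 22.5.
        z = (W - E[W]) / sqrt(Var[W]) = (1 - 10.5) / 4.7434 = -2.0028.
        Two-sided p = 2*Phi(z) = 0.045201.
Step 6: alpha = 0.05. reject H0.

W+ = 20, W- = 1, W = min = 1, p = 0.045201, reject H0.


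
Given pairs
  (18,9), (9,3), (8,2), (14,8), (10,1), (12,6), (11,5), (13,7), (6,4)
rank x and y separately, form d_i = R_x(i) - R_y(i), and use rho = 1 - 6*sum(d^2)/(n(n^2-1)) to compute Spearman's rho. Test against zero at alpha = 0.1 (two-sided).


Step 1: Rank x and y separately (midranks; no ties here).
rank(x): 18->9, 9->3, 8->2, 14->8, 10->4, 12->6, 11->5, 13->7, 6->1
rank(y): 9->9, 3->3, 2->2, 8->8, 1->1, 6->6, 5->5, 7->7, 4->4
Step 2: d_i = R_x(i) - R_y(i); compute d_i^2.
  (9-9)^2=0, (3-3)^2=0, (2-2)^2=0, (8-8)^2=0, (4-1)^2=9, (6-6)^2=0, (5-5)^2=0, (7-7)^2=0, (1-4)^2=9
sum(d^2) = 18.
Step 3: rho = 1 - 6*18 / (9*(9^2 - 1)) = 1 - 108/720 = 0.850000.
Step 4: Under H0, t = rho * sqrt((n-2)/(1-rho^2)) = 4.2691 ~ t(7).
Step 5: Two-sided p-value from the t-distribution with 7 df = 0.003705.
Step 6: alpha = 0.1. reject H0.

rho = 0.8500, p = 0.003705, reject H0 at alpha = 0.1.


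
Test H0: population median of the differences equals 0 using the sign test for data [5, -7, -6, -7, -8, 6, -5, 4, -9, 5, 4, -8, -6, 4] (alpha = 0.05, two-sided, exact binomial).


Step 1: Discard zero differences. Original n = 14; n_eff = number of nonzero differences = 14.
Nonzero differences (with sign): +5, -7, -6, -7, -8, +6, -5, +4, -9, +5, +4, -8, -6, +4
Step 2: Count signs: positive = 6, negative = 8.
Step 3: Under H0: P(positive) = 0.5, so the number of positives S ~ Bin(14, 0.5).
Step 4: Two-sided exact p-value = sum of Bin(14,0.5) probabilities at or below the observed probability = 0.790527.
Step 5: alpha = 0.05. fail to reject H0.

n_eff = 14, pos = 6, neg = 8, p = 0.790527, fail to reject H0.


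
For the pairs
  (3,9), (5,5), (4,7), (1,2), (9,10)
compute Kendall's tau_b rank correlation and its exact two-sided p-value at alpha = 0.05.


Step 1: Enumerate the 10 unordered pairs (i,j) with i<j and classify each by sign(x_j-x_i) * sign(y_j-y_i).
  (1,2):dx=+2,dy=-4->D; (1,3):dx=+1,dy=-2->D; (1,4):dx=-2,dy=-7->C; (1,5):dx=+6,dy=+1->C
  (2,3):dx=-1,dy=+2->D; (2,4):dx=-4,dy=-3->C; (2,5):dx=+4,dy=+5->C; (3,4):dx=-3,dy=-5->C
  (3,5):dx=+5,dy=+3->C; (4,5):dx=+8,dy=+8->C
Step 2: C = 7, D = 3, total pairs = 10.
Step 3: tau = (C - D)/(n(n-1)/2) = (7 - 3)/10 = 0.400000.
Step 4: Exact two-sided p-value (enumerate n! = 120 permutations of y under H0): p = 0.483333.
Step 5: alpha = 0.05. fail to reject H0.

tau_b = 0.4000 (C=7, D=3), p = 0.483333, fail to reject H0.


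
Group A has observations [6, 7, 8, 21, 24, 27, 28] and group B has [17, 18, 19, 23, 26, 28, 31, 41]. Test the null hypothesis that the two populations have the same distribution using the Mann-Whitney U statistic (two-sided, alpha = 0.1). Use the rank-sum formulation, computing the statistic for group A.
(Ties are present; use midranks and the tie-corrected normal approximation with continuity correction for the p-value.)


Step 1: Combine and sort all 15 observations; assign midranks.
sorted (value, group): (6,X), (7,X), (8,X), (17,Y), (18,Y), (19,Y), (21,X), (23,Y), (24,X), (26,Y), (27,X), (28,X), (28,Y), (31,Y), (41,Y)
ranks: 6->1, 7->2, 8->3, 17->4, 18->5, 19->6, 21->7, 23->8, 24->9, 26->10, 27->11, 28->12.5, 28->12.5, 31->14, 41->15
Step 2: Rank sum for X: R1 = 1 + 2 + 3 + 7 + 9 + 11 + 12.5 = 45.5.
Step 3: U_X = R1 - n1(n1+1)/2 = 45.5 - 7*8/2 = 45.5 - 28 = 17.5.
       U_Y = n1*n2 - U_X = 56 - 17.5 = 38.5.
Step 4: Ties are present, so use the tie-corrected normal approximation (with continuity correction) for the p-value.
Step 5: p-value = 0.246738; compare to alpha = 0.1. fail to reject H0.

U_X = 17.5, p = 0.246738, fail to reject H0 at alpha = 0.1.


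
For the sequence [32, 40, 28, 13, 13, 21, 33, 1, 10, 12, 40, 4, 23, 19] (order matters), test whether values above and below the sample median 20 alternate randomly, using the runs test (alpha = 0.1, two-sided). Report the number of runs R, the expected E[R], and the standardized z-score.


Step 1: Compute median = 20; label A = above, B = below.
Labels in order: AAABBAABBBABAB  (n_A = 7, n_B = 7)
Step 2: Count runs R = 8.
Step 3: Under H0 (random ordering), E[R] = 2*n_A*n_B/(n_A+n_B) + 1 = 2*7*7/14 + 1 = 8.0000.
        Var[R] = 2*n_A*n_B*(2*n_A*n_B - n_A - n_B) / ((n_A+n_B)^2 * (n_A+n_B-1)) = 8232/2548 = 3.2308.
        SD[R] = 1.7974.
Step 4: R = E[R], so z = 0 with no continuity correction.
Step 5: Two-sided p-value via normal approximation = 2*(1 - Phi(|z|)) = 1.000000.
Step 6: alpha = 0.1. fail to reject H0.

R = 8, z = 0.0000, p = 1.000000, fail to reject H0.


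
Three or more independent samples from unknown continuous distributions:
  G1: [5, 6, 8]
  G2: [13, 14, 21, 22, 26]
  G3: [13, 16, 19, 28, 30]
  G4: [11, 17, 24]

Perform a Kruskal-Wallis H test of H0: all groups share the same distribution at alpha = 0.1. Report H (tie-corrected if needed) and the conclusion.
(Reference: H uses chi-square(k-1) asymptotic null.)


Step 1: Combine all N = 16 observations and assign midranks.
sorted (value, group, rank): (5,G1,1), (6,G1,2), (8,G1,3), (11,G4,4), (13,G2,5.5), (13,G3,5.5), (14,G2,7), (16,G3,8), (17,G4,9), (19,G3,10), (21,G2,11), (22,G2,12), (24,G4,13), (26,G2,14), (28,G3,15), (30,G3,16)
Step 2: Sum ranks within each group.
R_1 = 6 (n_1 = 3)
R_2 = 49.5 (n_2 = 5)
R_3 = 54.5 (n_3 = 5)
R_4 = 26 (n_4 = 3)
Step 3: H = 12/(N(N+1)) * sum(R_i^2/n_i) - 3(N+1)
     = 12/(16*17) * (6^2/3 + 49.5^2/5 + 54.5^2/5 + 26^2/3) - 3*17
     = 0.044118 * 1321.43 - 51
     = 7.298529.
Step 4: Ties present; correction factor C = 1 - 6/(16^3 - 16) = 0.998529. Corrected H = 7.298529 / 0.998529 = 7.309278.
Step 5: Under H0, H ~ chi^2(3); p-value = 0.062667.
Step 6: alpha = 0.1. reject H0.

H = 7.3093, df = 3, p = 0.062667, reject H0.


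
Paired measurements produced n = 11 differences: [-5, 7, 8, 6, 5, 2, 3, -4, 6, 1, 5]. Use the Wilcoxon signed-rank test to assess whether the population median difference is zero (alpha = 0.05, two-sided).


Step 1: Drop any zero differences (none here) and take |d_i|.
|d| = [5, 7, 8, 6, 5, 2, 3, 4, 6, 1, 5]
Step 2: Midrank |d_i| (ties get averaged ranks).
ranks: |5|->6, |7|->10, |8|->11, |6|->8.5, |5|->6, |2|->2, |3|->3, |4|->4, |6|->8.5, |1|->1, |5|->6
Step 3: Attach original signs; sum ranks with positive sign and with negative sign.
W+ = 10 + 11 + 8.5 + 6 + 2 + 3 + 8.5 + 1 + 6 = 56
W- = 6 + 4 = 10
(Check: W+ + W- = 66 should equal n(n+1)/2 = 66.)
Step 4: Test statistic W = min(W+, W-) = 10.
Step 5: Ties in |d|, so use the tie-corrected normal approximation.
        E[W] = n(n+1)/4 = 11*12/4 = 33.
        Tie groups: |d|=5 (t=3), |d|=6 (t=2); sum(t^3 - t) = 30.
        Var[W] = n(n+1)(2n+1)/24 - sum(t^3-t)/48 = 3036/24 - 30/48 = 125.875.
        z = (W - E[W]) / sqrt(Var[W]) = (10 - 33) / 11.2194 = -2.0500.
        Two-sided p = 2*Phi(z) = 0.040362.
Step 6: alpha = 0.05. reject H0.

W+ = 56, W- = 10, W = min = 10, p = 0.040362, reject H0.


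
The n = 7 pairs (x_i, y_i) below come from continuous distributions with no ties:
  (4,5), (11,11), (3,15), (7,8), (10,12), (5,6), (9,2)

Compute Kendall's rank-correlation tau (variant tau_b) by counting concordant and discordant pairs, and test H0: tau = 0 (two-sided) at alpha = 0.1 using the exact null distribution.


Step 1: Enumerate the 21 unordered pairs (i,j) with i<j and classify each by sign(x_j-x_i) * sign(y_j-y_i).
  (1,2):dx=+7,dy=+6->C; (1,3):dx=-1,dy=+10->D; (1,4):dx=+3,dy=+3->C; (1,5):dx=+6,dy=+7->C
  (1,6):dx=+1,dy=+1->C; (1,7):dx=+5,dy=-3->D; (2,3):dx=-8,dy=+4->D; (2,4):dx=-4,dy=-3->C
  (2,5):dx=-1,dy=+1->D; (2,6):dx=-6,dy=-5->C; (2,7):dx=-2,dy=-9->C; (3,4):dx=+4,dy=-7->D
  (3,5):dx=+7,dy=-3->D; (3,6):dx=+2,dy=-9->D; (3,7):dx=+6,dy=-13->D; (4,5):dx=+3,dy=+4->C
  (4,6):dx=-2,dy=-2->C; (4,7):dx=+2,dy=-6->D; (5,6):dx=-5,dy=-6->C; (5,7):dx=-1,dy=-10->C
  (6,7):dx=+4,dy=-4->D
Step 2: C = 11, D = 10, total pairs = 21.
Step 3: tau = (C - D)/(n(n-1)/2) = (11 - 10)/21 = 0.047619.
Step 4: Exact two-sided p-value (enumerate n! = 5040 permutations of y under H0): p = 1.000000.
Step 5: alpha = 0.1. fail to reject H0.

tau_b = 0.0476 (C=11, D=10), p = 1.000000, fail to reject H0.


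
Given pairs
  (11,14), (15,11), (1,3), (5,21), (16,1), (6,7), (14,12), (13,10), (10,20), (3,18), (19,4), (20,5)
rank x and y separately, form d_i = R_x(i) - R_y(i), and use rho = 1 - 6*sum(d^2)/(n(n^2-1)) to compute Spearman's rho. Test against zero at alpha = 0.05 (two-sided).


Step 1: Rank x and y separately (midranks; no ties here).
rank(x): 11->6, 15->9, 1->1, 5->3, 16->10, 6->4, 14->8, 13->7, 10->5, 3->2, 19->11, 20->12
rank(y): 14->9, 11->7, 3->2, 21->12, 1->1, 7->5, 12->8, 10->6, 20->11, 18->10, 4->3, 5->4
Step 2: d_i = R_x(i) - R_y(i); compute d_i^2.
  (6-9)^2=9, (9-7)^2=4, (1-2)^2=1, (3-12)^2=81, (10-1)^2=81, (4-5)^2=1, (8-8)^2=0, (7-6)^2=1, (5-11)^2=36, (2-10)^2=64, (11-3)^2=64, (12-4)^2=64
sum(d^2) = 406.
Step 3: rho = 1 - 6*406 / (12*(12^2 - 1)) = 1 - 2436/1716 = -0.419580.
Step 4: Under H0, t = rho * sqrt((n-2)/(1-rho^2)) = -1.4617 ~ t(10).
Step 5: Two-sided p-value from the t-distribution with 10 df = 0.174519.
Step 6: alpha = 0.05. fail to reject H0.

rho = -0.4196, p = 0.174519, fail to reject H0 at alpha = 0.05.


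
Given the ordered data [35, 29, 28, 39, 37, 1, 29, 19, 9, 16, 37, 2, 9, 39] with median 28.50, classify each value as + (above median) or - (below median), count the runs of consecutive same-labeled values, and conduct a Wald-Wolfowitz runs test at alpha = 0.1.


Step 1: Compute median = 28.50; label A = above, B = below.
Labels in order: AABAABABBBABBA  (n_A = 7, n_B = 7)
Step 2: Count runs R = 9.
Step 3: Under H0 (random ordering), E[R] = 2*n_A*n_B/(n_A+n_B) + 1 = 2*7*7/14 + 1 = 8.0000.
        Var[R] = 2*n_A*n_B*(2*n_A*n_B - n_A - n_B) / ((n_A+n_B)^2 * (n_A+n_B-1)) = 8232/2548 = 3.2308.
        SD[R] = 1.7974.
Step 4: Continuity-corrected z = (R - 0.5 - E[R]) / SD[R] = (9 - 0.5 - 8.0000) / 1.7974 = 0.2782.
Step 5: Two-sided p-value via normal approximation = 2*(1 - Phi(|z|)) = 0.780879.
Step 6: alpha = 0.1. fail to reject H0.

R = 9, z = 0.2782, p = 0.780879, fail to reject H0.


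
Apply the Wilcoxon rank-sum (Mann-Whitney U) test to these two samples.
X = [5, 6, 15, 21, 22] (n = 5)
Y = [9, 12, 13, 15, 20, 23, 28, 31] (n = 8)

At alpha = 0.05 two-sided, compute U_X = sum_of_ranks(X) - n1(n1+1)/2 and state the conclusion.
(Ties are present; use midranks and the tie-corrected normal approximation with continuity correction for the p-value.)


Step 1: Combine and sort all 13 observations; assign midranks.
sorted (value, group): (5,X), (6,X), (9,Y), (12,Y), (13,Y), (15,X), (15,Y), (20,Y), (21,X), (22,X), (23,Y), (28,Y), (31,Y)
ranks: 5->1, 6->2, 9->3, 12->4, 13->5, 15->6.5, 15->6.5, 20->8, 21->9, 22->10, 23->11, 28->12, 31->13
Step 2: Rank sum for X: R1 = 1 + 2 + 6.5 + 9 + 10 = 28.5.
Step 3: U_X = R1 - n1(n1+1)/2 = 28.5 - 5*6/2 = 28.5 - 15 = 13.5.
       U_Y = n1*n2 - U_X = 40 - 13.5 = 26.5.
Step 4: Ties are present, so use the tie-corrected normal approximation (with continuity correction) for the p-value.
Step 5: p-value = 0.379120; compare to alpha = 0.05. fail to reject H0.

U_X = 13.5, p = 0.379120, fail to reject H0 at alpha = 0.05.


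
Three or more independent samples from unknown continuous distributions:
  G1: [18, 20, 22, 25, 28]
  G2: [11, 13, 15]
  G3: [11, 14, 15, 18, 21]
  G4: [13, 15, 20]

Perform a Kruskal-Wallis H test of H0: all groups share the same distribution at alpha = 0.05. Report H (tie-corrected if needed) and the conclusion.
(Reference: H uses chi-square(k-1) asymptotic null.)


Step 1: Combine all N = 16 observations and assign midranks.
sorted (value, group, rank): (11,G2,1.5), (11,G3,1.5), (13,G2,3.5), (13,G4,3.5), (14,G3,5), (15,G2,7), (15,G3,7), (15,G4,7), (18,G1,9.5), (18,G3,9.5), (20,G1,11.5), (20,G4,11.5), (21,G3,13), (22,G1,14), (25,G1,15), (28,G1,16)
Step 2: Sum ranks within each group.
R_1 = 66 (n_1 = 5)
R_2 = 12 (n_2 = 3)
R_3 = 36 (n_3 = 5)
R_4 = 22 (n_4 = 3)
Step 3: H = 12/(N(N+1)) * sum(R_i^2/n_i) - 3(N+1)
     = 12/(16*17) * (66^2/5 + 12^2/3 + 36^2/5 + 22^2/3) - 3*17
     = 0.044118 * 1339.73 - 51
     = 8.105882.
Step 4: Ties present; correction factor C = 1 - 48/(16^3 - 16) = 0.988235. Corrected H = 8.105882 / 0.988235 = 8.202381.
Step 5: Under H0, H ~ chi^2(3); p-value = 0.042009.
Step 6: alpha = 0.05. reject H0.

H = 8.2024, df = 3, p = 0.042009, reject H0.


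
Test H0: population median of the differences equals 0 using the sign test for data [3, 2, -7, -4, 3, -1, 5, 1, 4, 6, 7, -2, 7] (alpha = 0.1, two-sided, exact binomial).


Step 1: Discard zero differences. Original n = 13; n_eff = number of nonzero differences = 13.
Nonzero differences (with sign): +3, +2, -7, -4, +3, -1, +5, +1, +4, +6, +7, -2, +7
Step 2: Count signs: positive = 9, negative = 4.
Step 3: Under H0: P(positive) = 0.5, so the number of positives S ~ Bin(13, 0.5).
Step 4: Two-sided exact p-value = sum of Bin(13,0.5) probabilities at or below the observed probability = 0.266846.
Step 5: alpha = 0.1. fail to reject H0.

n_eff = 13, pos = 9, neg = 4, p = 0.266846, fail to reject H0.


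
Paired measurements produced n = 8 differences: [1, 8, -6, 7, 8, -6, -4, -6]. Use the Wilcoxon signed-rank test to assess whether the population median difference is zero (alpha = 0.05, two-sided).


Step 1: Drop any zero differences (none here) and take |d_i|.
|d| = [1, 8, 6, 7, 8, 6, 4, 6]
Step 2: Midrank |d_i| (ties get averaged ranks).
ranks: |1|->1, |8|->7.5, |6|->4, |7|->6, |8|->7.5, |6|->4, |4|->2, |6|->4
Step 3: Attach original signs; sum ranks with positive sign and with negative sign.
W+ = 1 + 7.5 + 6 + 7.5 = 22
W- = 4 + 4 + 2 + 4 = 14
(Check: W+ + W- = 36 should equal n(n+1)/2 = 36.)
Step 4: Test statistic W = min(W+, W-) = 14.
Step 5: Ties in |d|, so use the tie-corrected normal approximation.
        E[W] = n(n+1)/4 = 8*9/4 = 18.
        Tie groups: |d|=6 (t=3), |d|=8 (t=2); sum(t^3 - t) = 30.
        Var[W] = n(n+1)(2n+1)/24 - sum(t^3-t)/48 = 1224/24 - 30/48 = 50.375.
        z = (W - E[W]) / sqrt(Var[W]) = (14 - 18) / 7.0975 = -0.5636.
        Two-sided p = 2*Phi(z) = 0.573043.
Step 6: alpha = 0.05. fail to reject H0.

W+ = 22, W- = 14, W = min = 14, p = 0.573043, fail to reject H0.


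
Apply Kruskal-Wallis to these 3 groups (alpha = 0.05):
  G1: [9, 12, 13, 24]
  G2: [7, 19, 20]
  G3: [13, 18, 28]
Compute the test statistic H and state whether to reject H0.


Step 1: Combine all N = 10 observations and assign midranks.
sorted (value, group, rank): (7,G2,1), (9,G1,2), (12,G1,3), (13,G1,4.5), (13,G3,4.5), (18,G3,6), (19,G2,7), (20,G2,8), (24,G1,9), (28,G3,10)
Step 2: Sum ranks within each group.
R_1 = 18.5 (n_1 = 4)
R_2 = 16 (n_2 = 3)
R_3 = 20.5 (n_3 = 3)
Step 3: H = 12/(N(N+1)) * sum(R_i^2/n_i) - 3(N+1)
     = 12/(10*11) * (18.5^2/4 + 16^2/3 + 20.5^2/3) - 3*11
     = 0.109091 * 310.979 - 33
     = 0.925000.
Step 4: Ties present; correction factor C = 1 - 6/(10^3 - 10) = 0.993939. Corrected H = 0.925000 / 0.993939 = 0.930640.
Step 5: Under H0, H ~ chi^2(2); p-value = 0.627934.
Step 6: alpha = 0.05. fail to reject H0.

H = 0.9306, df = 2, p = 0.627934, fail to reject H0.


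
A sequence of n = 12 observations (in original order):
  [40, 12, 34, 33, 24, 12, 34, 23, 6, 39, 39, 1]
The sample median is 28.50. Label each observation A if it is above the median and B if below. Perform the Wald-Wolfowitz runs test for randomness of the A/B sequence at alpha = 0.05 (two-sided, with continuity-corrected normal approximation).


Step 1: Compute median = 28.50; label A = above, B = below.
Labels in order: ABAABBABBAAB  (n_A = 6, n_B = 6)
Step 2: Count runs R = 8.
Step 3: Under H0 (random ordering), E[R] = 2*n_A*n_B/(n_A+n_B) + 1 = 2*6*6/12 + 1 = 7.0000.
        Var[R] = 2*n_A*n_B*(2*n_A*n_B - n_A - n_B) / ((n_A+n_B)^2 * (n_A+n_B-1)) = 4320/1584 = 2.7273.
        SD[R] = 1.6514.
Step 4: Continuity-corrected z = (R - 0.5 - E[R]) / SD[R] = (8 - 0.5 - 7.0000) / 1.6514 = 0.3028.
Step 5: Two-sided p-value via normal approximation = 2*(1 - Phi(|z|)) = 0.762069.
Step 6: alpha = 0.05. fail to reject H0.

R = 8, z = 0.3028, p = 0.762069, fail to reject H0.


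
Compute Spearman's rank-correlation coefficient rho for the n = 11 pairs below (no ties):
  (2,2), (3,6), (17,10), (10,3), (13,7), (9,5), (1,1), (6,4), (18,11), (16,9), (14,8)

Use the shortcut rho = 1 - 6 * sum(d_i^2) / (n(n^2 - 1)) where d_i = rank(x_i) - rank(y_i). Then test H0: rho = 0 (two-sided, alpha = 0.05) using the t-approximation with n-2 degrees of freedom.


Step 1: Rank x and y separately (midranks; no ties here).
rank(x): 2->2, 3->3, 17->10, 10->6, 13->7, 9->5, 1->1, 6->4, 18->11, 16->9, 14->8
rank(y): 2->2, 6->6, 10->10, 3->3, 7->7, 5->5, 1->1, 4->4, 11->11, 9->9, 8->8
Step 2: d_i = R_x(i) - R_y(i); compute d_i^2.
  (2-2)^2=0, (3-6)^2=9, (10-10)^2=0, (6-3)^2=9, (7-7)^2=0, (5-5)^2=0, (1-1)^2=0, (4-4)^2=0, (11-11)^2=0, (9-9)^2=0, (8-8)^2=0
sum(d^2) = 18.
Step 3: rho = 1 - 6*18 / (11*(11^2 - 1)) = 1 - 108/1320 = 0.918182.
Step 4: Under H0, t = rho * sqrt((n-2)/(1-rho^2)) = 6.9531 ~ t(9).
Step 5: Two-sided p-value from the t-distribution with 9 df = 0.000067.
Step 6: alpha = 0.05. reject H0.

rho = 0.9182, p = 0.000067, reject H0 at alpha = 0.05.


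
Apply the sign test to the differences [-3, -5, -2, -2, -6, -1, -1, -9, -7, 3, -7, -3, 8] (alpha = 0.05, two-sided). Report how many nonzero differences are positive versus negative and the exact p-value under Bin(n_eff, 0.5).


Step 1: Discard zero differences. Original n = 13; n_eff = number of nonzero differences = 13.
Nonzero differences (with sign): -3, -5, -2, -2, -6, -1, -1, -9, -7, +3, -7, -3, +8
Step 2: Count signs: positive = 2, negative = 11.
Step 3: Under H0: P(positive) = 0.5, so the number of positives S ~ Bin(13, 0.5).
Step 4: Two-sided exact p-value = sum of Bin(13,0.5) probabilities at or below the observed probability = 0.022461.
Step 5: alpha = 0.05. reject H0.

n_eff = 13, pos = 2, neg = 11, p = 0.022461, reject H0.


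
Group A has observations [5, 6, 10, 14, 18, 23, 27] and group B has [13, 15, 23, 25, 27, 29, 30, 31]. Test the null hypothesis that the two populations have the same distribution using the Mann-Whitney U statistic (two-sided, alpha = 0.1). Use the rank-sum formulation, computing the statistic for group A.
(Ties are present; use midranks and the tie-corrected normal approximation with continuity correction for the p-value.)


Step 1: Combine and sort all 15 observations; assign midranks.
sorted (value, group): (5,X), (6,X), (10,X), (13,Y), (14,X), (15,Y), (18,X), (23,X), (23,Y), (25,Y), (27,X), (27,Y), (29,Y), (30,Y), (31,Y)
ranks: 5->1, 6->2, 10->3, 13->4, 14->5, 15->6, 18->7, 23->8.5, 23->8.5, 25->10, 27->11.5, 27->11.5, 29->13, 30->14, 31->15
Step 2: Rank sum for X: R1 = 1 + 2 + 3 + 5 + 7 + 8.5 + 11.5 = 38.
Step 3: U_X = R1 - n1(n1+1)/2 = 38 - 7*8/2 = 38 - 28 = 10.
       U_Y = n1*n2 - U_X = 56 - 10 = 46.
Step 4: Ties are present, so use the tie-corrected normal approximation (with continuity correction) for the p-value.
Step 5: p-value = 0.042473; compare to alpha = 0.1. reject H0.

U_X = 10, p = 0.042473, reject H0 at alpha = 0.1.


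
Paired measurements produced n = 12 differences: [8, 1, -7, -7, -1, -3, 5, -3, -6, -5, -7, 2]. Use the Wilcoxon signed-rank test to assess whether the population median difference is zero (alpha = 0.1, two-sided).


Step 1: Drop any zero differences (none here) and take |d_i|.
|d| = [8, 1, 7, 7, 1, 3, 5, 3, 6, 5, 7, 2]
Step 2: Midrank |d_i| (ties get averaged ranks).
ranks: |8|->12, |1|->1.5, |7|->10, |7|->10, |1|->1.5, |3|->4.5, |5|->6.5, |3|->4.5, |6|->8, |5|->6.5, |7|->10, |2|->3
Step 3: Attach original signs; sum ranks with positive sign and with negative sign.
W+ = 12 + 1.5 + 6.5 + 3 = 23
W- = 10 + 10 + 1.5 + 4.5 + 4.5 + 8 + 6.5 + 10 = 55
(Check: W+ + W- = 78 should equal n(n+1)/2 = 78.)
Step 4: Test statistic W = min(W+, W-) = 23.
Step 5: Ties in |d|, so use the tie-corrected normal approximation.
        E[W] = n(n+1)/4 = 12*13/4 = 39.
        Tie groups: |d|=1 (t=2), |d|=3 (t=2), |d|=5 (t=2), |d|=7 (t=3); sum(t^3 - t) = 42.
        Var[W] = n(n+1)(2n+1)/24 - sum(t^3-t)/48 = 3900/24 - 42/48 = 161.625.
        z = (W - E[W]) / sqrt(Var[W]) = (23 - 39) / 12.7132 = -1.2585.
        Two-sided p = 2*Phi(z) = 0.208198.
Step 6: alpha = 0.1. fail to reject H0.

W+ = 23, W- = 55, W = min = 23, p = 0.208198, fail to reject H0.
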